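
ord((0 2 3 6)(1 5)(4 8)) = 4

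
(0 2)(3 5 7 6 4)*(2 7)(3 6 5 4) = (0 7 5 2)(3 4 6)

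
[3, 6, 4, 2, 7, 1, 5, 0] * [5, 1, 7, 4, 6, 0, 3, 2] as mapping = [0→4, 1→3, 2→6, 3→7, 4→2, 5→1, 6→0, 7→5] 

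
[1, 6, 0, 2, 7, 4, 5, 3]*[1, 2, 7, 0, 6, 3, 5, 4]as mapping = [0→2, 1→5, 2→1, 3→7, 4→4, 5→6, 6→3, 7→0]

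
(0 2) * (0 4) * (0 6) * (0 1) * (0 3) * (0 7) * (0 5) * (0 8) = (0 2 4 6 1 3 7 5 8)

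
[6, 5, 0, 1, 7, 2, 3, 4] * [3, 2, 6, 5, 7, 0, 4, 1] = [4, 0, 3, 2, 1, 6, 5, 7]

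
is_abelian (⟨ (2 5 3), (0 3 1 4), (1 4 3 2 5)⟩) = no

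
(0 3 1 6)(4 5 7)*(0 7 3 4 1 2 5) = (0 4)(1 6 7)(2 5 3)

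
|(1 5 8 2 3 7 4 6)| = 8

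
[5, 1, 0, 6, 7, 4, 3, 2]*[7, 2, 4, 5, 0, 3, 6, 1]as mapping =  [0→3, 1→2, 2→7, 3→6, 4→1, 5→0, 6→5, 7→4]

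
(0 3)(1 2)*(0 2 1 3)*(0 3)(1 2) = (0 3 1 2)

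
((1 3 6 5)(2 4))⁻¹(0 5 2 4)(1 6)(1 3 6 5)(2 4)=(0 1 4 2)(3 5)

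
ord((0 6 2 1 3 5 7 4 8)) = 9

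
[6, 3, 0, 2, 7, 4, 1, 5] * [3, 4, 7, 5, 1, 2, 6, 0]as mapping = [0→6, 1→5, 2→3, 3→7, 4→0, 5→1, 6→4, 7→2]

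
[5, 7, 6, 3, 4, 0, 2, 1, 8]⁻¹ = [5, 7, 6, 3, 4, 0, 2, 1, 8]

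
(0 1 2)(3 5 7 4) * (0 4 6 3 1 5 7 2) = (0 5 2 4 1)(3 7 6)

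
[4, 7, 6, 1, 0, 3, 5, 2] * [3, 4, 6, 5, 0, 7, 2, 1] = [0, 1, 2, 4, 3, 5, 7, 6]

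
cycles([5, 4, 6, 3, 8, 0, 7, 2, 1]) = (0 5)(1 4 8)(2 6 7)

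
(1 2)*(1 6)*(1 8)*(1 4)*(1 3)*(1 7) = (1 2 6 8 4 3 7)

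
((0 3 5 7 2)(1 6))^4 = (0 2 7 5 3)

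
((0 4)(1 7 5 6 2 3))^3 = (0 4)(1 6)(2 7)(3 5)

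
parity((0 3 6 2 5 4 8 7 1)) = even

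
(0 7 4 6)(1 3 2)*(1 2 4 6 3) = (0 7 6)(3 4)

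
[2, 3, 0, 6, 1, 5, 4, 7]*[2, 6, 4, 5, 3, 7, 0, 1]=[4, 5, 2, 0, 6, 7, 3, 1]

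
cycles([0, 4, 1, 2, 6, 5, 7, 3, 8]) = (1 4 6 7 3 2)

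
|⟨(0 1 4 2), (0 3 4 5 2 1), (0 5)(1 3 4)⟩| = 720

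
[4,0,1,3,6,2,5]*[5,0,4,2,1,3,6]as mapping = [0→1,1→5,2→0,3→2,4→6,5→4,6→3]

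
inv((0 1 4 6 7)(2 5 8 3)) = (0 7 6 4 1)(2 3 8 5)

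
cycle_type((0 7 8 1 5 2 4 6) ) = 8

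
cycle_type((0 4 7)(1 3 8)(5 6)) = 2.3^2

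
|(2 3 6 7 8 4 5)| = 7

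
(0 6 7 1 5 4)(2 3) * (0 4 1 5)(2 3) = (0 6 7 5 1)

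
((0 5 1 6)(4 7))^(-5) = (0 6 1 5)(4 7)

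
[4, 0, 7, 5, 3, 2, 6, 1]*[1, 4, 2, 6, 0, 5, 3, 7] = [0, 1, 7, 5, 6, 2, 3, 4]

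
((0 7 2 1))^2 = (0 2)(1 7)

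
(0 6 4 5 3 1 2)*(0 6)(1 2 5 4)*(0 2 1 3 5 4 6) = (0 2)(1 4 6 3)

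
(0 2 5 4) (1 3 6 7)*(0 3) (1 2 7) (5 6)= (0 7 2 6 1) (3 5 4) 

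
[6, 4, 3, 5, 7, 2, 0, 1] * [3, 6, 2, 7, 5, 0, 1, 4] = [1, 5, 7, 0, 4, 2, 3, 6] 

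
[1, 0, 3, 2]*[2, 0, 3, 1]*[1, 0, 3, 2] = [1, 3, 0, 2]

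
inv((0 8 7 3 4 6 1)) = (0 1 6 4 3 7 8)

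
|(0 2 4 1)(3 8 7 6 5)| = 20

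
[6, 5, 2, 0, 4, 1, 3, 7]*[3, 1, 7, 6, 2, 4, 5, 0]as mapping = [0→5, 1→4, 2→7, 3→3, 4→2, 5→1, 6→6, 7→0]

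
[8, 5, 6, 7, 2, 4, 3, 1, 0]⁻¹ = [8, 7, 4, 6, 5, 1, 2, 3, 0]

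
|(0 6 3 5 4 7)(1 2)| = 6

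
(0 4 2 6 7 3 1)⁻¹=(0 1 3 7 6 2 4)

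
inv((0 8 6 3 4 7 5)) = (0 5 7 4 3 6 8)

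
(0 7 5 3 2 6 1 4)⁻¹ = (0 4 1 6 2 3 5 7)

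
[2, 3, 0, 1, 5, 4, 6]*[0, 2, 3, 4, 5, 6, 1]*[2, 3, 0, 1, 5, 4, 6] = [1, 5, 2, 0, 6, 4, 3]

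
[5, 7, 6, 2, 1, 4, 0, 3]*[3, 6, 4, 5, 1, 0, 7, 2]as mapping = [0→0, 1→2, 2→7, 3→4, 4→6, 5→1, 6→3, 7→5]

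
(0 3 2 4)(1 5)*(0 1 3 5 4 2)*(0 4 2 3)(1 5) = (0 1 2 3 4 5)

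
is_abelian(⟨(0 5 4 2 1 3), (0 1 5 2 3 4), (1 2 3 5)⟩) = no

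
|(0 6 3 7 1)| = 5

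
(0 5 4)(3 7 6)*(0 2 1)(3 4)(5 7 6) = (0 7 5 3 6 4 2 1)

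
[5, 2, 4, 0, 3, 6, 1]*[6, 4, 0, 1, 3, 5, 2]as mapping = [0→5, 1→0, 2→3, 3→6, 4→1, 5→2, 6→4]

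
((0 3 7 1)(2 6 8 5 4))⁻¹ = (0 1 7 3)(2 4 5 8 6)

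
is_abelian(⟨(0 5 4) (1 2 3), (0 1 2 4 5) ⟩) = no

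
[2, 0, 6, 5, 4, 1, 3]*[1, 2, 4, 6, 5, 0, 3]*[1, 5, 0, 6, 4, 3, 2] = [4, 5, 6, 1, 3, 0, 2]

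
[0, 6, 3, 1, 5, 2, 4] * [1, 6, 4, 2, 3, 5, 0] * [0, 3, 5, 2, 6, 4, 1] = [3, 0, 5, 1, 4, 6, 2]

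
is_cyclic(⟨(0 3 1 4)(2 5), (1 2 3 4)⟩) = no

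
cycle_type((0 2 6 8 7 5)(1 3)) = 2.6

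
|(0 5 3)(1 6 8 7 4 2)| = 6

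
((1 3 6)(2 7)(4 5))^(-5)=(1 3 6)(2 7)(4 5)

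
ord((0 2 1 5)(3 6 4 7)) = 4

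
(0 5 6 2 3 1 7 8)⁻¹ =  (0 8 7 1 3 2 6 5)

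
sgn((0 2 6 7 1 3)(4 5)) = 1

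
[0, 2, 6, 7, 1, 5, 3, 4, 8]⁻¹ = [0, 4, 1, 6, 7, 5, 2, 3, 8]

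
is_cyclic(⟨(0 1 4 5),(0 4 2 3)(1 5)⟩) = no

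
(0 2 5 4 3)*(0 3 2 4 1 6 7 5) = (0 4 2) (1 6 7 5) 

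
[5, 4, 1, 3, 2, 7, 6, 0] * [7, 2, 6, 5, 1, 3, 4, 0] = [3, 1, 2, 5, 6, 0, 4, 7]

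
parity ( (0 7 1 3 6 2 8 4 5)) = even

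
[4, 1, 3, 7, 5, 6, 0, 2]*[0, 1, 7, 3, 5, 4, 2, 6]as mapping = [0→5, 1→1, 2→3, 3→6, 4→4, 5→2, 6→0, 7→7]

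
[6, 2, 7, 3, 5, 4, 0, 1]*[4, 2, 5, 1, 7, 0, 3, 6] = [3, 5, 6, 1, 0, 7, 4, 2]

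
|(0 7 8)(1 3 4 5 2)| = 15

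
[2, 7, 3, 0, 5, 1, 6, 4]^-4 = [3, 1, 0, 2, 4, 5, 6, 7]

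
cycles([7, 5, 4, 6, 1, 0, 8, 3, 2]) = (0 7 3 6 8 2 4 1 5)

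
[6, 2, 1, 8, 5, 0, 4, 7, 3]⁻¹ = [5, 2, 1, 8, 6, 4, 0, 7, 3]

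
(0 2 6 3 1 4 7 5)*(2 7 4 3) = (0 7 5)(1 3)(2 6)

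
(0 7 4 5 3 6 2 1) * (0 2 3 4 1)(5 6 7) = (0 5 4 6 3 7 1 2)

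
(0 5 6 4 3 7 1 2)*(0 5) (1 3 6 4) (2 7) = (1 7 3 2 5 4 6) 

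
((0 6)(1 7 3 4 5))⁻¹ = (0 6)(1 5 4 3 7)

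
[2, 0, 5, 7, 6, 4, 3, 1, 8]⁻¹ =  [1, 7, 0, 6, 5, 2, 4, 3, 8]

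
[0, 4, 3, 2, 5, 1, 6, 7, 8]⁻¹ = [0, 5, 3, 2, 1, 4, 6, 7, 8]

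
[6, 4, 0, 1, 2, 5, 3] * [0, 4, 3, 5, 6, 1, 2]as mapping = [0→2, 1→6, 2→0, 3→4, 4→3, 5→1, 6→5]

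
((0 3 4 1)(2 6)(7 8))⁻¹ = (0 1 4 3)(2 6)(7 8)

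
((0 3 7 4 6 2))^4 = (0 6 7)(2 4 3)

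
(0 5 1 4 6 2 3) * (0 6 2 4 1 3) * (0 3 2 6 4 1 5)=(1 5 2 3 4 6) 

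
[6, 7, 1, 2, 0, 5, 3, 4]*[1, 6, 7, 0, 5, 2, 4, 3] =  [4, 3, 6, 7, 1, 2, 0, 5]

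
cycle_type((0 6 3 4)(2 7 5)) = 3.4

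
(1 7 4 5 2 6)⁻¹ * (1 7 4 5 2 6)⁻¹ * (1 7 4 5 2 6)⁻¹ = (1 5)(2 7)(4 6)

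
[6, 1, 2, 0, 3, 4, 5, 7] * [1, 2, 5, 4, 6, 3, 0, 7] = [0, 2, 5, 1, 4, 6, 3, 7]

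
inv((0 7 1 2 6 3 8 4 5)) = (0 5 4 8 3 6 2 1 7)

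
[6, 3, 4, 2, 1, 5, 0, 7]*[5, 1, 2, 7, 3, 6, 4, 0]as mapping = [0→4, 1→7, 2→3, 3→2, 4→1, 5→6, 6→5, 7→0]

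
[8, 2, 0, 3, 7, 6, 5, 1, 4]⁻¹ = [2, 7, 1, 3, 8, 6, 5, 4, 0]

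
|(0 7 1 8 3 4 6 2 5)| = 9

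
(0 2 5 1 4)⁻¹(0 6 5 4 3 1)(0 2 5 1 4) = (0 3 4 2 6 1)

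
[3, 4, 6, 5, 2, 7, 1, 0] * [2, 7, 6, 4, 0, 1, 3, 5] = [4, 0, 3, 1, 6, 5, 7, 2]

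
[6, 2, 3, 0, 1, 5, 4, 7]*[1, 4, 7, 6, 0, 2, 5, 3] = [5, 7, 6, 1, 4, 2, 0, 3]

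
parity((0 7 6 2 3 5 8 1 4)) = even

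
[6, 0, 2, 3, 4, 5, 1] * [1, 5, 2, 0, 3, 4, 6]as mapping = [0→6, 1→1, 2→2, 3→0, 4→3, 5→4, 6→5]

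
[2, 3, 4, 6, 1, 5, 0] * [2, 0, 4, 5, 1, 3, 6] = [4, 5, 1, 6, 0, 3, 2]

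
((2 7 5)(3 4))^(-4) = (2 5 7)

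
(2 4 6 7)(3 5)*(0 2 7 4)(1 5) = (0 2)(1 5 3)(4 6)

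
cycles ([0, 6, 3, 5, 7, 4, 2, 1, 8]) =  (1 6 2 3 5 4 7)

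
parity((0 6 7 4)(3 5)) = even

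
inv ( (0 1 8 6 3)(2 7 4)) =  (0 3 6 8 1)(2 4 7)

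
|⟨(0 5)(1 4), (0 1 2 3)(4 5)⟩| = 36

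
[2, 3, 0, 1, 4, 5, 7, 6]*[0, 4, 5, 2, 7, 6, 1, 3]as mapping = [0→5, 1→2, 2→0, 3→4, 4→7, 5→6, 6→3, 7→1]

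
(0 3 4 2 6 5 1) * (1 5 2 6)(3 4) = (0 4 6 2 1)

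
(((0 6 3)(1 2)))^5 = (0 3 6)(1 2)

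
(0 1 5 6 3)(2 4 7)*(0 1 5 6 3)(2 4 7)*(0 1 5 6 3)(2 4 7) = (0 6 1 3 5)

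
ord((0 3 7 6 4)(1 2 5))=15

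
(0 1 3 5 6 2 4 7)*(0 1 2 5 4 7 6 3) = (0 2 7 1)(3 4 6 5)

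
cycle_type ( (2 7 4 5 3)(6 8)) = 2.5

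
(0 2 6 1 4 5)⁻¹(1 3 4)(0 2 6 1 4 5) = (3 5 4)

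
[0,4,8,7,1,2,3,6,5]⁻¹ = [0,4,5,6,1,8,7,3,2]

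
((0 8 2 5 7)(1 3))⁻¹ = (0 7 5 2 8)(1 3)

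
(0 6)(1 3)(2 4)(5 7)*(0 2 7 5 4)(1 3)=(0 6 2)(4 7)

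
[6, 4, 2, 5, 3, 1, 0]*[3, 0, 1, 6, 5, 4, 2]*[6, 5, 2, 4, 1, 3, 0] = [2, 3, 5, 1, 0, 6, 4]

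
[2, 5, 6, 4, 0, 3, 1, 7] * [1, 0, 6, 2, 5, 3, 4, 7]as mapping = [0→6, 1→3, 2→4, 3→5, 4→1, 5→2, 6→0, 7→7]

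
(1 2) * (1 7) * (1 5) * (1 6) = (1 2 7 5 6) 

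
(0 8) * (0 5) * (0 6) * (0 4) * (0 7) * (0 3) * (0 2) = (0 8 5 6 4 7 3 2)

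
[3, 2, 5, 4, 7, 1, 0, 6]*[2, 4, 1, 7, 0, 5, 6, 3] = [7, 1, 5, 0, 3, 4, 2, 6]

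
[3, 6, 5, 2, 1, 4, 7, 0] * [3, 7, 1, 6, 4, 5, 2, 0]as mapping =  [0→6, 1→2, 2→5, 3→1, 4→7, 5→4, 6→0, 7→3]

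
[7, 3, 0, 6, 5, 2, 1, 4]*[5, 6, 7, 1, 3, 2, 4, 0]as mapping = [0→0, 1→1, 2→5, 3→4, 4→2, 5→7, 6→6, 7→3]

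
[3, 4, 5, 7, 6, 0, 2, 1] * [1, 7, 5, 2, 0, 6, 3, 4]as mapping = [0→2, 1→0, 2→6, 3→4, 4→3, 5→1, 6→5, 7→7]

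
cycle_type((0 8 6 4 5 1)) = 6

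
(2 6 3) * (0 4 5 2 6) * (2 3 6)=(0 4 5 3 2)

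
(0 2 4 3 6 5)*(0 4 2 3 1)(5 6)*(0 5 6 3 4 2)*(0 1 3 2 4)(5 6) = (1 6 2)(3 5 4)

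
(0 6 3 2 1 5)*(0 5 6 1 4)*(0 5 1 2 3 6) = (0 2 4 5 1) 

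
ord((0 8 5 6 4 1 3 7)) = 8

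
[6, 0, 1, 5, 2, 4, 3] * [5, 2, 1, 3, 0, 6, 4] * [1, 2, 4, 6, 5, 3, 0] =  [5, 3, 4, 0, 2, 1, 6]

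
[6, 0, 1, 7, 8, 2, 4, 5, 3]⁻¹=[1, 2, 5, 8, 6, 7, 0, 3, 4]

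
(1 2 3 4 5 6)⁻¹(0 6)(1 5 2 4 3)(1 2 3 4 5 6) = (0 1)(2 6 3 5 4)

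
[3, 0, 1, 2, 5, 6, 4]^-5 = [1, 2, 3, 0, 5, 6, 4]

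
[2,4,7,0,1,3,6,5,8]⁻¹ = [3,4,0,5,1,7,6,2,8]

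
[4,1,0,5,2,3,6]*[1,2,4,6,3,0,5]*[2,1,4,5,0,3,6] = [5,4,1,2,0,6,3] 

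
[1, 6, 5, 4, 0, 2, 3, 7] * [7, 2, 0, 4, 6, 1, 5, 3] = [2, 5, 1, 6, 7, 0, 4, 3]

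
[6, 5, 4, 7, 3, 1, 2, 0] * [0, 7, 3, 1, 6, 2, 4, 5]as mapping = [0→4, 1→2, 2→6, 3→5, 4→1, 5→7, 6→3, 7→0]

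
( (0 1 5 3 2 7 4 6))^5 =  (0 7 5 6 2 1 4 3)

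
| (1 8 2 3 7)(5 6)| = 10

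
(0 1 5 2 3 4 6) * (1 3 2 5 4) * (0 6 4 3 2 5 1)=(0 2 5 1 3)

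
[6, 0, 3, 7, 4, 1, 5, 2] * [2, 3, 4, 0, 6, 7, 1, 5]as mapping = [0→1, 1→2, 2→0, 3→5, 4→6, 5→3, 6→7, 7→4]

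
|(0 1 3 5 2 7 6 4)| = 8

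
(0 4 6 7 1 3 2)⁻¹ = (0 2 3 1 7 6 4)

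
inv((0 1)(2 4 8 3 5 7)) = (0 1)(2 7 5 3 8 4)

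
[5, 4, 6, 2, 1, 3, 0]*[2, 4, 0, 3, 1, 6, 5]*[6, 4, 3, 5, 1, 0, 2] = [2, 4, 0, 6, 1, 5, 3]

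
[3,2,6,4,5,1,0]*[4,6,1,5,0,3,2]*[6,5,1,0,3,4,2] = [4,5,1,6,0,2,3]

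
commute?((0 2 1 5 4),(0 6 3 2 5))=no:(0 2 1 5 4)*(0 6 3 2 5)=(0 5 4 6 3 2 1),(0 6 3 2 5)*(0 2 1 5 4)=(0 6 3 1 5 2 4)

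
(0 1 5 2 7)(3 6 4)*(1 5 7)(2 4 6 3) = (0 5 4 2 1 7)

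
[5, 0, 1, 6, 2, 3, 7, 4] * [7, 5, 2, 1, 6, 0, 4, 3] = [0, 7, 5, 4, 2, 1, 3, 6]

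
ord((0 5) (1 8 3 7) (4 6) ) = 4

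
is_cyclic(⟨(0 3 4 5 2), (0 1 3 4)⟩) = no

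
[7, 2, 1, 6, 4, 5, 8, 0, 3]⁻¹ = [7, 2, 1, 8, 4, 5, 3, 0, 6]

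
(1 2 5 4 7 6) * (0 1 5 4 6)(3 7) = (0 1 2 4 3 7)(5 6)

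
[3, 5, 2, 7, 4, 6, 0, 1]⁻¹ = [6, 7, 2, 0, 4, 1, 5, 3]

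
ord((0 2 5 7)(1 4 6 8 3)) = 20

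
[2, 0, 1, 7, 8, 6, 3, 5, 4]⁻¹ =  [1, 2, 0, 6, 8, 7, 5, 3, 4]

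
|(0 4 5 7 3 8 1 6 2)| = 9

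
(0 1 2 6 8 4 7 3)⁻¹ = (0 3 7 4 8 6 2 1)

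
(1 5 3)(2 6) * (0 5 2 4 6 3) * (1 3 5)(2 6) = (0 1 6 4 2 5)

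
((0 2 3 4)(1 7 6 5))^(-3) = (0 2 3 4)(1 7 6 5)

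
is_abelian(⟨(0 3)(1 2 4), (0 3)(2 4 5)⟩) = no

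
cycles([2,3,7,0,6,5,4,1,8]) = (0 2 7 1 3)(4 6)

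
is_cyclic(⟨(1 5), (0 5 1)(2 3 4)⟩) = no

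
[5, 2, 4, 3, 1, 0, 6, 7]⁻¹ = [5, 4, 1, 3, 2, 0, 6, 7]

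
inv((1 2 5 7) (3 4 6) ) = (1 7 5 2) (3 6 4) 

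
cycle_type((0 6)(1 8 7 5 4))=2.5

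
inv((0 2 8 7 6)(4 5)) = (0 6 7 8 2)(4 5)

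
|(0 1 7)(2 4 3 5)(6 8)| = 12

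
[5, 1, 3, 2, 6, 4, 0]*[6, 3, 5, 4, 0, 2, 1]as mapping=[0→2, 1→3, 2→4, 3→5, 4→1, 5→0, 6→6]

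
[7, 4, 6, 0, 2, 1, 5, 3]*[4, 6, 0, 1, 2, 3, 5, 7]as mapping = [0→7, 1→2, 2→5, 3→4, 4→0, 5→6, 6→3, 7→1]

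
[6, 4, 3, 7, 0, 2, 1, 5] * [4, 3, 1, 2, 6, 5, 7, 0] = [7, 6, 2, 0, 4, 1, 3, 5]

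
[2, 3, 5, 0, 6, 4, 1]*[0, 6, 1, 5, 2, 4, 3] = [1, 5, 4, 0, 3, 2, 6]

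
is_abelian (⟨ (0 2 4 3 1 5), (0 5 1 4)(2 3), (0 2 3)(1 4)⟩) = no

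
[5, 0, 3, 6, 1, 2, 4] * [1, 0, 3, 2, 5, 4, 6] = [4, 1, 2, 6, 0, 3, 5]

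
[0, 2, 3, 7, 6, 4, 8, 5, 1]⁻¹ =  [0, 8, 1, 2, 5, 7, 4, 3, 6]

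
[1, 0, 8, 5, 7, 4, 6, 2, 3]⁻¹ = [1, 0, 7, 8, 5, 3, 6, 4, 2]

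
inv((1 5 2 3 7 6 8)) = (1 8 6 7 3 2 5)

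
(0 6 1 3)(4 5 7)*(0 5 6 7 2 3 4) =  (0 7)(1 4 6)(2 3 5)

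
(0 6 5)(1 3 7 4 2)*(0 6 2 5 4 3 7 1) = (0 2)(1 7 3)(4 5 6)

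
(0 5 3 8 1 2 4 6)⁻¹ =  (0 6 4 2 1 8 3 5)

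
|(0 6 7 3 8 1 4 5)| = 8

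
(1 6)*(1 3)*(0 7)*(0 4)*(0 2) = (0 7 4 2)(1 6 3)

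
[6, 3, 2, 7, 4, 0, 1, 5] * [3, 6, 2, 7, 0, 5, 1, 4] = [1, 7, 2, 4, 0, 3, 6, 5]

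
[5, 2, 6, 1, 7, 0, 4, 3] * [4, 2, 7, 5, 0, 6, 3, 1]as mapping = [0→6, 1→7, 2→3, 3→2, 4→1, 5→4, 6→0, 7→5]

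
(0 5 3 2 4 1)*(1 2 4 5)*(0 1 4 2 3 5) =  (0 4 3 2)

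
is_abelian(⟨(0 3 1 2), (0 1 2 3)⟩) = no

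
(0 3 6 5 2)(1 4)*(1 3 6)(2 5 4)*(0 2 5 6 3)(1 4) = (0 3 4)(1 5 6)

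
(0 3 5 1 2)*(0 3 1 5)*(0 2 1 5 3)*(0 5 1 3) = (0 1 3 2 5)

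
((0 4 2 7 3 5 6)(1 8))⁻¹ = (0 6 5 3 7 2 4)(1 8)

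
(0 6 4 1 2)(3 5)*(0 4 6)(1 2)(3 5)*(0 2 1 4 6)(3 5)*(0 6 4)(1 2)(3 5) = (0 1)(2 4)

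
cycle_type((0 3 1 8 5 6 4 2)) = 8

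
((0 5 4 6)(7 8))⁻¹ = (0 6 4 5)(7 8)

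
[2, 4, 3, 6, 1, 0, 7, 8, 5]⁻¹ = [5, 4, 0, 2, 1, 8, 3, 6, 7]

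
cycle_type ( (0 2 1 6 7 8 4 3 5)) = 9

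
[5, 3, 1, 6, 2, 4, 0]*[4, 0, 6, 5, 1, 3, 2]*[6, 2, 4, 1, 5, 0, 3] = [1, 0, 6, 4, 3, 2, 5]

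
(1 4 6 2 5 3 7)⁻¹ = (1 7 3 5 2 6 4)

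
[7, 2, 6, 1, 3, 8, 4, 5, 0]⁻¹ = [8, 3, 1, 4, 6, 7, 2, 0, 5]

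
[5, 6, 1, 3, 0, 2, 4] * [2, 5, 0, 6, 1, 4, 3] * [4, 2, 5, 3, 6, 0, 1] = [6, 3, 0, 1, 5, 4, 2]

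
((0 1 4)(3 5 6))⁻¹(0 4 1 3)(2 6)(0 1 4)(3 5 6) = (0 4 5 1)(2 3)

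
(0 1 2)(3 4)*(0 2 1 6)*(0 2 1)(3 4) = (0 6 2 1)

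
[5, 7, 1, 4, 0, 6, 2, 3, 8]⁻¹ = [4, 2, 6, 7, 3, 0, 5, 1, 8]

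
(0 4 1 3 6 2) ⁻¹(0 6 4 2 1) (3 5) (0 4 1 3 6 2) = (0 3 4 2 1) (5 6) 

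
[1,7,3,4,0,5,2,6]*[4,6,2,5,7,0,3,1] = [6,1,5,7,4,0,2,3]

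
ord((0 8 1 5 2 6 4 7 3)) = 9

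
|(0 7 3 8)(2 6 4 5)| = 4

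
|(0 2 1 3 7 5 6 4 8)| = 9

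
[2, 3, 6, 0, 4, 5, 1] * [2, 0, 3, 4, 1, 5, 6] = [3, 4, 6, 2, 1, 5, 0]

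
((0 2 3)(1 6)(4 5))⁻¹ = (0 3 2)(1 6)(4 5)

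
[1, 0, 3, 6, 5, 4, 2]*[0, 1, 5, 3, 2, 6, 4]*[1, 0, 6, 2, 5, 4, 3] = [0, 1, 2, 5, 3, 6, 4]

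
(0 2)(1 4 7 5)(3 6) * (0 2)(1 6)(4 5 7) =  (1 5 6 3)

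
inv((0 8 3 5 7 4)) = (0 4 7 5 3 8)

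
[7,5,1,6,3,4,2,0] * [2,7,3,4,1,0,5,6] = [6,0,7,5,4,1,3,2]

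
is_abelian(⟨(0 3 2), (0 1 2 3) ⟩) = no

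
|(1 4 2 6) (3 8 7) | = 12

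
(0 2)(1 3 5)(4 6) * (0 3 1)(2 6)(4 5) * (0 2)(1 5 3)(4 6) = (0 4)(1 5 2)(3 6)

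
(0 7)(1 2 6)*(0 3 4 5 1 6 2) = (0 7 3 4 5 1)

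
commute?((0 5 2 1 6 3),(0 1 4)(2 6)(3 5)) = no:(0 5 2 1 6 3) * (0 1 4)(2 6)(3 5) = (0 3 1 2 4)(5 6),(0 1 4)(2 6)(3 5) * (0 5 2 1 6 3) = (0 6 1 4 5)(2 3)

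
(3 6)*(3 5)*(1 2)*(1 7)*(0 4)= (0 4)(1 2 7)(3 6 5)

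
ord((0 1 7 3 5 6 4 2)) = 8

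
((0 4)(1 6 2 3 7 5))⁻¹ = (0 4)(1 5 7 3 2 6)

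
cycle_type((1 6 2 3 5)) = 5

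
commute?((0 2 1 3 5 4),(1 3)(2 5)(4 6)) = no:(0 2 1 3 5 4) * (1 3)(2 5)(4 6) = (0 5 6 4)(2 3),(1 3)(2 5)(4 6) * (0 2 1 3 5 4) = (0 2 4 6)(1 5)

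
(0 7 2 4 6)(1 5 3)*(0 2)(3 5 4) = (0 7)(1 4 6 2 3)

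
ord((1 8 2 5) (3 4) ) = 4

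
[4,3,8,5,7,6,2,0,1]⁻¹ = [7,8,6,1,0,3,5,4,2]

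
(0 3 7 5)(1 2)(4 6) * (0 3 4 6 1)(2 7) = (0 4 1 7 5 3 2)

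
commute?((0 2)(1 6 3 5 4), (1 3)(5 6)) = no:(0 2)(1 6 3 5 4)*(1 3)(5 6) = (0 2)(1 5 4 3 6), (1 3)(5 6)*(0 2)(1 6 3 5 4) = (0 2)(1 5 3 6 4)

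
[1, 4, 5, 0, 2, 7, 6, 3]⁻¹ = [3, 0, 4, 7, 1, 2, 6, 5]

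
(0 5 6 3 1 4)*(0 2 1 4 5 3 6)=(0 3 4 2 1 5)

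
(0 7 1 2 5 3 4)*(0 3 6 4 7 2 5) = (0 2)(1 5 6 4 3 7)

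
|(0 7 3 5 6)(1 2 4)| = 15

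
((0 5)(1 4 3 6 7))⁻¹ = (0 5)(1 7 6 3 4)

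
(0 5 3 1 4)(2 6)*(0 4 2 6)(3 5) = (0 3 1 2)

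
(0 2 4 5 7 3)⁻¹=(0 3 7 5 4 2)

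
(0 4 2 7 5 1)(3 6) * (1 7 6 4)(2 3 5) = (0 1)(2 6 5 7)(3 4)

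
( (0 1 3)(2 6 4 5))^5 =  (0 3 1)(2 6 4 5)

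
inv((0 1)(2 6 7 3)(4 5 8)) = (0 1)(2 3 7 6)(4 8 5)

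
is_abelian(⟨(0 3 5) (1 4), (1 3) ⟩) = no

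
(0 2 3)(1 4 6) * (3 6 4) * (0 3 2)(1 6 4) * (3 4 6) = (1 2 6 3 4)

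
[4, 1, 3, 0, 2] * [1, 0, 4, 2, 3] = [3, 0, 2, 1, 4]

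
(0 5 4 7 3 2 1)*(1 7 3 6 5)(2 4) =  (0 1)(2 7 6 5)(3 4)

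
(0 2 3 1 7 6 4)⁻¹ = (0 4 6 7 1 3 2)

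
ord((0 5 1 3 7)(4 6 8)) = 15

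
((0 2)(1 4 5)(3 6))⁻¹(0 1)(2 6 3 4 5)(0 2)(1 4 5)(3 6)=(0 3 6 5 1)(2 4)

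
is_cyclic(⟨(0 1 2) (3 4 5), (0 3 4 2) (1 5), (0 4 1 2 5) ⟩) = no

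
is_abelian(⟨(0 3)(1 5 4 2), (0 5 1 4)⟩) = no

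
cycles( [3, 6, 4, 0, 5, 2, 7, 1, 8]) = (0 3)(1 6 7)(2 4 5)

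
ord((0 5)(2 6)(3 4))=2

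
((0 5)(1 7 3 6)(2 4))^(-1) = (0 5)(1 6 3 7)(2 4)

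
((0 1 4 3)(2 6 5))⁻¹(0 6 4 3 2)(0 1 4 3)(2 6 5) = (0 6 1 5 3)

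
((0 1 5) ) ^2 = (0 5 1) 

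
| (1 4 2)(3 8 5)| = 3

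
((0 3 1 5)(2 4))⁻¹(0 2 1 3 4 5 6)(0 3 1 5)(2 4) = (0 6 3 4 5 1 2)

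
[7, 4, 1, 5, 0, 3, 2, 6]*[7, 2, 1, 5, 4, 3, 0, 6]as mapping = [0→6, 1→4, 2→2, 3→3, 4→7, 5→5, 6→1, 7→0]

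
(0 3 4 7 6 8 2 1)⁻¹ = (0 1 2 8 6 7 4 3)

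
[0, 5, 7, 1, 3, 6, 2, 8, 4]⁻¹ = [0, 3, 6, 4, 8, 1, 5, 2, 7]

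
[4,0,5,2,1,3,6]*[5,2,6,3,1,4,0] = [1,5,4,6,2,3,0]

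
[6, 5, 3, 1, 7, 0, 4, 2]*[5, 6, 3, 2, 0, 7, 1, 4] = [1, 7, 2, 6, 4, 5, 0, 3]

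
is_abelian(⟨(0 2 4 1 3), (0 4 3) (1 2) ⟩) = no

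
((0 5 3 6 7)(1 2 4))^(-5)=(1 2 4)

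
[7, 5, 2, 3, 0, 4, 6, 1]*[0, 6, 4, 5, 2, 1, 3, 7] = [7, 1, 4, 5, 0, 2, 3, 6]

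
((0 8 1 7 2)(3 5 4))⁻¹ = (0 2 7 1 8)(3 4 5)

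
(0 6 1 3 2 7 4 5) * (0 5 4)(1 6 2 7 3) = (0 2 3 7)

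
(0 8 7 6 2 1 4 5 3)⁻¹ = (0 3 5 4 1 2 6 7 8)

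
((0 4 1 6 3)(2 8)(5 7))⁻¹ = (0 3 6 1 4)(2 8)(5 7)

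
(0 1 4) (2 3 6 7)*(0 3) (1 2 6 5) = (0 2) (1 4 3 5) (6 7) 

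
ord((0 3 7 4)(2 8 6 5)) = 4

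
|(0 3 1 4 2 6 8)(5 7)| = 14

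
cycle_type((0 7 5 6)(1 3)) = 2.4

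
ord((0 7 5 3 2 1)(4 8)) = 6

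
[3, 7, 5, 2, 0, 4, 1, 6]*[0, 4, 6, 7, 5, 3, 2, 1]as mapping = [0→7, 1→1, 2→3, 3→6, 4→0, 5→5, 6→4, 7→2]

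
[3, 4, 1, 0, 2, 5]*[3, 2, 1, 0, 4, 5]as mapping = [0→0, 1→4, 2→2, 3→3, 4→1, 5→5]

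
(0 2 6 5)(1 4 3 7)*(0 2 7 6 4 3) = (0 7 1 3 6 5 2 4)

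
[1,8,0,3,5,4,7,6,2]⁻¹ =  [2,0,8,3,5,4,7,6,1]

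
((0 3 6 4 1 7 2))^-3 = (0 1 3 7 6 2 4)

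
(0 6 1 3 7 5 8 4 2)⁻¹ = (0 2 4 8 5 7 3 1 6)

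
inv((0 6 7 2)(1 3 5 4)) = (0 2 7 6)(1 4 5 3)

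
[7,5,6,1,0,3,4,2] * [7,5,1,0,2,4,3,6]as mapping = [0→6,1→4,2→3,3→5,4→7,5→0,6→2,7→1]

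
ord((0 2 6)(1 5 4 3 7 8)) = 6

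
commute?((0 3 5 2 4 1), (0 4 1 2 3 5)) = no:(0 3 5 2 4 1)*(0 4 1 2 3 5) = (0 5 3)(1 4 2), (0 4 1 2 3 5)*(0 3 5 2 4 1) = (0 1 4)(2 5 3)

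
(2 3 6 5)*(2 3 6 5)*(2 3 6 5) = (2 5 6 3)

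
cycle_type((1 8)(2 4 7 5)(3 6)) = 2^2.4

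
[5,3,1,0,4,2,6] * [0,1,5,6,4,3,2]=[3,6,1,0,4,5,2]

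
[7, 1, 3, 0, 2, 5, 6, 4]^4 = [3, 1, 4, 2, 7, 5, 6, 0]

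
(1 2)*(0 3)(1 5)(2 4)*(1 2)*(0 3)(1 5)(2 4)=(1 2)(4 5)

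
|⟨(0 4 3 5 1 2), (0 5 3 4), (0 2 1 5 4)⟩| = 720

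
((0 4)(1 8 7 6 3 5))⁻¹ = (0 4)(1 5 3 6 7 8)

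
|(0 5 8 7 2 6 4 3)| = 8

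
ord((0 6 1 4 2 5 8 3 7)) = 9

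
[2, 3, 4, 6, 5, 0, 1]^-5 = [5, 3, 0, 6, 2, 4, 1]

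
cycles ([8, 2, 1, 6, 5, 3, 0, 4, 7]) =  (0 8 7 4 5 3 6)(1 2)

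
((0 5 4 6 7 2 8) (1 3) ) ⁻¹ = (0 8 2 7 6 4 5) (1 3) 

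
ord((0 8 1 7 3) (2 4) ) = 10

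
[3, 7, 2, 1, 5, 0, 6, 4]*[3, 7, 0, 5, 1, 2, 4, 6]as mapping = [0→5, 1→6, 2→0, 3→7, 4→2, 5→3, 6→4, 7→1]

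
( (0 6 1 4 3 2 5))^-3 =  (0 3 6 2 1 5 4)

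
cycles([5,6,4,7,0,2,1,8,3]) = (0 5 2 4)(1 6)(3 7 8)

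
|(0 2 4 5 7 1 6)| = 7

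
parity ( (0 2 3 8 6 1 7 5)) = odd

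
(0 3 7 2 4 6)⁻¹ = (0 6 4 2 7 3)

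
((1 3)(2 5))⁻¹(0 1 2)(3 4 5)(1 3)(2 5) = (0 3 5)(1 4 2)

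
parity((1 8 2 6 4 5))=odd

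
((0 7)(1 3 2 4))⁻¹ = (0 7)(1 4 2 3)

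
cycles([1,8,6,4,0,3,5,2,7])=(0 1 8 7 2 6 5 3 4)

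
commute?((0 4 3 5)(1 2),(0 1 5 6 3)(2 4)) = no:(0 4 3 5)(1 2)*(0 1 5 6 3)(2 4) = (0 2 5 1 4)(3 6),(0 1 5 6 3)(2 4)*(0 4 3 5)(1 2) = (0 2 3 4 1)(5 6)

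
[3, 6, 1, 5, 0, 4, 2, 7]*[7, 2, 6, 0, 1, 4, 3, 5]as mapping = [0→0, 1→3, 2→2, 3→4, 4→7, 5→1, 6→6, 7→5]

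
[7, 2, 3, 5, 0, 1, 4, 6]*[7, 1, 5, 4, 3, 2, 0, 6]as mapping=[0→6, 1→5, 2→4, 3→2, 4→7, 5→1, 6→3, 7→0]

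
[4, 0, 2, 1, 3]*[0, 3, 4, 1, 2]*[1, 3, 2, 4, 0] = [2, 1, 0, 4, 3]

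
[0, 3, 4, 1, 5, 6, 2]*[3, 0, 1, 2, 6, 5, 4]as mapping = [0→3, 1→2, 2→6, 3→0, 4→5, 5→4, 6→1]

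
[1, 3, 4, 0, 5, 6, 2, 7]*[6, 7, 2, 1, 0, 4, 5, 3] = [7, 1, 0, 6, 4, 5, 2, 3]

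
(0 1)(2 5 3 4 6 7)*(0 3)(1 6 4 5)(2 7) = (0 6 2 1 3 5)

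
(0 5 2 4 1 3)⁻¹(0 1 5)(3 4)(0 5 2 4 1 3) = (0 1)(2 5 3)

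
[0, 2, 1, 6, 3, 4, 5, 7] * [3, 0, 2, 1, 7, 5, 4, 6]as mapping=[0→3, 1→2, 2→0, 3→4, 4→1, 5→7, 6→5, 7→6]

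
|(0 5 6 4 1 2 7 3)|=8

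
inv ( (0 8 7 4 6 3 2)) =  (0 2 3 6 4 7 8)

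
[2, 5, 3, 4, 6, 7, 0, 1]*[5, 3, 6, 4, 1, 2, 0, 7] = [6, 2, 4, 1, 0, 7, 5, 3]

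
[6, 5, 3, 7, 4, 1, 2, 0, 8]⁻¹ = [7, 5, 6, 2, 4, 1, 0, 3, 8]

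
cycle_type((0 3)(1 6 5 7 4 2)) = 2.6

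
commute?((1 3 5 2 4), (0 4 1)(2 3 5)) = no:(1 3 5 2 4)*(0 4 1)(2 3 5) = (0 4)(1 5 3 2), (0 4 1)(2 3 5)*(1 3 5 2 4) = (0 1)(2 5 4 3)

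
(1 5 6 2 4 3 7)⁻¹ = (1 7 3 4 2 6 5)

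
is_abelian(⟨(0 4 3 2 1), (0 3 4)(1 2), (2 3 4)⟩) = no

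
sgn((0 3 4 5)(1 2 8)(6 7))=1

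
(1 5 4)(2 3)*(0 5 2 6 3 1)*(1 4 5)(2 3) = (0 1 3 6 2 4)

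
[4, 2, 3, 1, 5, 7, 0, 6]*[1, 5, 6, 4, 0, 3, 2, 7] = [0, 6, 4, 5, 3, 7, 1, 2]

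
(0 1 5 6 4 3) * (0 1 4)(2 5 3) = (0 4 2 5 6)(1 3)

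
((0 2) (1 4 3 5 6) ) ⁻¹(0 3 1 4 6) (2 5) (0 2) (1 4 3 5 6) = (0 6) (1 2 5 4 3) 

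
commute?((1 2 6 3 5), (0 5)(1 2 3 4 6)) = no:(1 2 6 3 5) * (0 5)(1 2 3 4 6) = (0 5 2 1 3)(4 6), (0 5)(1 2 3 4 6) * (1 2 6 3 5) = (0 1 6 2 5)(3 4)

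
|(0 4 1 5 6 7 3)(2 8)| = 14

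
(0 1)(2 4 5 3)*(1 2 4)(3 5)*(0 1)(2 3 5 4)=(0 3 2)(4 5)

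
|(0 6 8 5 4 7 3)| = 7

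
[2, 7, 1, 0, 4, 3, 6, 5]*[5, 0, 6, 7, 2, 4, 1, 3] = [6, 3, 0, 5, 2, 7, 1, 4]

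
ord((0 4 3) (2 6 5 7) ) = 12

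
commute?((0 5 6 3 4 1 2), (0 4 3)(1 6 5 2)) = no:(0 5 6 3 4 1 2)*(0 4 3)(1 6 5 2) = (0 2 4 6), (0 4 3)(1 6 5 2)*(0 5 6 3 4 1 2) = (0 1 3 5)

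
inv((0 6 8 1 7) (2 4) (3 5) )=(0 7 1 8 6) (2 4) (3 5) 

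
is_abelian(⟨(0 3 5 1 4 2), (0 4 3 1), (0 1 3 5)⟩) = no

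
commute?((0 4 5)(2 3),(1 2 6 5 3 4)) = no:(0 4 5)(2 3) * (1 2 6 5 3 4) = (0 1 2 4 3 6 5),(1 2 6 5 3 4) * (0 4 5)(2 3) = (0 4 1 3 5 2 6)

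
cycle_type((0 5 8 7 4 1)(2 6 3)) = 3.6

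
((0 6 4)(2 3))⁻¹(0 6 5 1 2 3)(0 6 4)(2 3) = (1 3 2 6 4 5)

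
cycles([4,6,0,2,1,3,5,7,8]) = (0 4 1 6 5 3 2)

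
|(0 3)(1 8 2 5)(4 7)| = 4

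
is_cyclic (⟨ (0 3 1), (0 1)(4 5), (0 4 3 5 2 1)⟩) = no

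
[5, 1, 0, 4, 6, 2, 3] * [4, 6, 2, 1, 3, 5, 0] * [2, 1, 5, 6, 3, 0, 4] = [0, 4, 3, 6, 2, 5, 1]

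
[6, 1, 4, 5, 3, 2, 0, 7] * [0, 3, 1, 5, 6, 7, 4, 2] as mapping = [0→4, 1→3, 2→6, 3→7, 4→5, 5→1, 6→0, 7→2] 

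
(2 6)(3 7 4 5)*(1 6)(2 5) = (1 6 5 3 7 4 2)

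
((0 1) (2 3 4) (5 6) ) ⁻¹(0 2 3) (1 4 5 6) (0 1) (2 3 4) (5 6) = (0 2 6 5) (1 3 4) 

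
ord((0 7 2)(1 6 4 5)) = 12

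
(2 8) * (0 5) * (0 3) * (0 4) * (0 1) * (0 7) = (0 5 3 4 1 7)(2 8)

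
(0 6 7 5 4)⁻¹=(0 4 5 7 6)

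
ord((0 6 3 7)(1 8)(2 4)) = 4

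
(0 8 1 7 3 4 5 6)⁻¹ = (0 6 5 4 3 7 1 8)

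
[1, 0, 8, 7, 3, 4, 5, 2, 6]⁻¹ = [1, 0, 7, 4, 5, 6, 8, 3, 2]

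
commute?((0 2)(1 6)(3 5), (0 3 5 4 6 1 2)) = no:(0 2)(1 6)(3 5)*(0 3 5 4 6 1 2) = (2 3 4 6), (0 3 5 4 6 1 2)*(0 2)(1 6)(3 5) = (0 5 4 1)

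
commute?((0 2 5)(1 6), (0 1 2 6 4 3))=no:(0 2 5)(1 6)*(0 1 2 6 4 3)=(0 6 2 5 1 4 3), (0 1 2 6 4 3)*(0 2 5)(1 6)=(0 6 4 3 2 1 5)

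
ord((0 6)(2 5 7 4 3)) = 10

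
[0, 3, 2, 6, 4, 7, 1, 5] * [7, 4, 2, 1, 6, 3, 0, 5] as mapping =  [0→7, 1→1, 2→2, 3→0, 4→6, 5→5, 6→4, 7→3] 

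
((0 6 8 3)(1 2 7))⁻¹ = (0 3 8 6)(1 7 2)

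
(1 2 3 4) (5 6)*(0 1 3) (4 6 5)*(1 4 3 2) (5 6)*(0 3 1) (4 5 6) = (0 5 4 2 3 6 1) 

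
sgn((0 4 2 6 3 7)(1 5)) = 1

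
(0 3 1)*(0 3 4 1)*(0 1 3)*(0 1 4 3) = (0 3 4) 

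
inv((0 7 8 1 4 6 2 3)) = (0 3 2 6 4 1 8 7)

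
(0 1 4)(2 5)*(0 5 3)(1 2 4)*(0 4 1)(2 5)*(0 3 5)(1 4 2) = (1 3 2 5 4)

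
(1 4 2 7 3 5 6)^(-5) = (1 2 3 6 4 7 5)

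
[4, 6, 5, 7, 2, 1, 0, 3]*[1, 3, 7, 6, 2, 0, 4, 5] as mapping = [0→2, 1→4, 2→0, 3→5, 4→7, 5→3, 6→1, 7→6] 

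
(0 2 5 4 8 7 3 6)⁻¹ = (0 6 3 7 8 4 5 2)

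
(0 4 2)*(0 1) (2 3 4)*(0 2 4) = (0 4 3) (1 2) 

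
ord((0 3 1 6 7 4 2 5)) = 8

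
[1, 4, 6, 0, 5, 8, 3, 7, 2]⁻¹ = [3, 0, 8, 6, 1, 4, 2, 7, 5]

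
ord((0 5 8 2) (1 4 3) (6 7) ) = 12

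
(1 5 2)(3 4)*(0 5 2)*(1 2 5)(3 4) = (0 1 5)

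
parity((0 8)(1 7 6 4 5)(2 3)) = even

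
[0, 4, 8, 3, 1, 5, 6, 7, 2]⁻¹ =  [0, 4, 8, 3, 1, 5, 6, 7, 2]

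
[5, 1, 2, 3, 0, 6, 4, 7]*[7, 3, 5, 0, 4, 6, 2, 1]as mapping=[0→6, 1→3, 2→5, 3→0, 4→7, 5→2, 6→4, 7→1]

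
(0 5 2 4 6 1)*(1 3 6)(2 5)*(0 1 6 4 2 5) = (0 5)(3 4 6)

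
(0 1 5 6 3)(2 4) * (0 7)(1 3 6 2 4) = (0 3 7)(1 5 2)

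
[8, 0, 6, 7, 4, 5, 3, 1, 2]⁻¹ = [1, 7, 8, 6, 4, 5, 2, 3, 0]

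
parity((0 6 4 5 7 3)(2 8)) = even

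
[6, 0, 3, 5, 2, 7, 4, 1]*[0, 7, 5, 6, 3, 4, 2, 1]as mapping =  [0→2, 1→0, 2→6, 3→4, 4→5, 5→1, 6→3, 7→7]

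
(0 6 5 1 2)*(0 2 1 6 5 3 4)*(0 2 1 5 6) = (0 6 3 4 2 1 5) 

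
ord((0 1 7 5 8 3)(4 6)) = 6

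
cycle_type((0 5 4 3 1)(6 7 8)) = 3.5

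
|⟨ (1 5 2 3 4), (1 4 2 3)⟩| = 20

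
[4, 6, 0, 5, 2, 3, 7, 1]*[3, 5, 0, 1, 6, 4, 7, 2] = [6, 7, 3, 4, 0, 1, 2, 5]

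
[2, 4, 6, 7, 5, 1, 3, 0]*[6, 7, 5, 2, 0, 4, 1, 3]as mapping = [0→5, 1→0, 2→1, 3→3, 4→4, 5→7, 6→2, 7→6]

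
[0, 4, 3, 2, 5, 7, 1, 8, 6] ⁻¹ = [0, 6, 3, 2, 1, 4, 8, 5, 7] 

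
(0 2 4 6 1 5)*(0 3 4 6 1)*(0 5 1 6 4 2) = (2 4 6 5 3)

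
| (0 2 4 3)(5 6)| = 4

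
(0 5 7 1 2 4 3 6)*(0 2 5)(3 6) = (1 5 7)(2 4 6)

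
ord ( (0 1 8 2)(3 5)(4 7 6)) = 12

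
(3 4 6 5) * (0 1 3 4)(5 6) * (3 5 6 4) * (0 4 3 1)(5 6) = (1 6 3 4 5)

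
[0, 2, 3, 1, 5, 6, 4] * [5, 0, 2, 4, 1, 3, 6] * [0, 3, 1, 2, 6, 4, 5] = [4, 1, 6, 0, 2, 5, 3]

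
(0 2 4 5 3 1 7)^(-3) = (0 3 2 1 4 7 5)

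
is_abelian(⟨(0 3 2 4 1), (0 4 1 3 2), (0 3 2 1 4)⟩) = no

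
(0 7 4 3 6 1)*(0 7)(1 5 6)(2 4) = (1 7 2 4 3)(5 6)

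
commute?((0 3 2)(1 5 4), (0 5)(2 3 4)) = no:(0 3 2)(1 5 4)*(0 5)(2 3 4) = (0 4 1)(2 5), (0 5)(2 3 4)*(0 3 2)(1 5 4) = (0 4)(1 5 3)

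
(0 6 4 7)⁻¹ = (0 7 4 6)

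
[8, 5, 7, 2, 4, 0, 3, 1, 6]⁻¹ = [5, 7, 3, 6, 4, 1, 8, 2, 0]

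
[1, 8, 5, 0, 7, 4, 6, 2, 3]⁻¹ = [3, 0, 7, 8, 5, 2, 6, 4, 1]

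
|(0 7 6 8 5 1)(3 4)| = 6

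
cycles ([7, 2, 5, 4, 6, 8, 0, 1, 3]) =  (0 7 1 2 5 8 3 4 6)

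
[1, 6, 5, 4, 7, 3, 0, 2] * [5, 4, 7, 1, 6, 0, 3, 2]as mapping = [0→4, 1→3, 2→0, 3→6, 4→2, 5→1, 6→5, 7→7]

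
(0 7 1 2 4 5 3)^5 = (0 5 2 7 3 4 1)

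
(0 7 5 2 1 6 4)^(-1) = (0 4 6 1 2 5 7)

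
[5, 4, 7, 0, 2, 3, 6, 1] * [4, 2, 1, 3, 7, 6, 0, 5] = [6, 7, 5, 4, 1, 3, 0, 2]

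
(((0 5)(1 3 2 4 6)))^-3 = (0 5)(1 2 6 3 4)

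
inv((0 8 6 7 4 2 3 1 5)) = (0 5 1 3 2 4 7 6 8)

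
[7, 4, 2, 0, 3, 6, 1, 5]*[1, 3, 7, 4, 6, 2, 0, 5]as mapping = [0→5, 1→6, 2→7, 3→1, 4→4, 5→0, 6→3, 7→2]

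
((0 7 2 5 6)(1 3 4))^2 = (0 2 6 7 5)(1 4 3)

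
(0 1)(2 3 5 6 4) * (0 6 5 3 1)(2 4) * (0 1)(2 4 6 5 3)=(0 1 5 3 2)(4 6)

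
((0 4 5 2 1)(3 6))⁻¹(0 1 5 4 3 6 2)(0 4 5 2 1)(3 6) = (0 2 5 6 3 1 4)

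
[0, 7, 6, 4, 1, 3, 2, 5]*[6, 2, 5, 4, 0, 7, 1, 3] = [6, 3, 1, 0, 2, 4, 5, 7]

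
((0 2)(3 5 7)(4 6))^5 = (0 2)(3 7 5)(4 6)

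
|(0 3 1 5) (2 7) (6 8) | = 4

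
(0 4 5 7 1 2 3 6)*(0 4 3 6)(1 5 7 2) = (0 3)(2 6 4 7 5)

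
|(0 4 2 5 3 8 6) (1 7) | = 14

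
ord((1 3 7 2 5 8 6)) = 7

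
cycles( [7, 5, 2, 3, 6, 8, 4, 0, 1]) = (0 7)(1 5 8)(4 6)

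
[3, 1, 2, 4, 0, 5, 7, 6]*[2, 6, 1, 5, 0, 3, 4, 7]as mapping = [0→5, 1→6, 2→1, 3→0, 4→2, 5→3, 6→7, 7→4]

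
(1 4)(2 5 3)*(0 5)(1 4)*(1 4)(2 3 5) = (0 2)(1 4)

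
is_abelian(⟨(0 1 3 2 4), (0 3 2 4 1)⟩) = no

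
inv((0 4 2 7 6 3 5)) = (0 5 3 6 7 2 4)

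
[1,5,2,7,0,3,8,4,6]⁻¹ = [4,0,2,5,7,1,8,3,6]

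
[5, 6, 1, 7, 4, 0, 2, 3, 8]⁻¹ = [5, 2, 6, 7, 4, 0, 1, 3, 8]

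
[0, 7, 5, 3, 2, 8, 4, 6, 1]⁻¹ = [0, 8, 4, 3, 6, 2, 7, 1, 5]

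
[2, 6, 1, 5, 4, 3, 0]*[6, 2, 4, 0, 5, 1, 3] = [4, 3, 2, 1, 5, 0, 6]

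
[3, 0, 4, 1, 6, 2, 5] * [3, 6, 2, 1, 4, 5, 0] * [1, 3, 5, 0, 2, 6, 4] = [3, 0, 2, 4, 1, 5, 6]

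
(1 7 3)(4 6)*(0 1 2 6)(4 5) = (0 1 7 3 2 6 5 4)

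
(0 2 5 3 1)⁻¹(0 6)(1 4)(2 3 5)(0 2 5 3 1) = (0 4)(1 3 5)(2 6)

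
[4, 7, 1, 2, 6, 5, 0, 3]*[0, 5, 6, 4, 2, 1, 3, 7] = [2, 7, 5, 6, 3, 1, 0, 4]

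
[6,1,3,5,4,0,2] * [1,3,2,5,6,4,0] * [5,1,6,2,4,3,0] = [5,2,3,4,0,1,6]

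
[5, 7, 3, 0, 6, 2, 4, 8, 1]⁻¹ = [3, 8, 5, 2, 6, 0, 4, 1, 7]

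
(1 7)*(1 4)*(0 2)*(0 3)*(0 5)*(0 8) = (0 2 3 5 8)(1 7 4)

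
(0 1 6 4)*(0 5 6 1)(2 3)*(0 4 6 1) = (0 4 5 1)(2 3)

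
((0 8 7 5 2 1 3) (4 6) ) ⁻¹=(0 3 1 2 5 7 8) (4 6) 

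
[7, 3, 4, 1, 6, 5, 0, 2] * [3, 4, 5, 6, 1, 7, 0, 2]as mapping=[0→2, 1→6, 2→1, 3→4, 4→0, 5→7, 6→3, 7→5]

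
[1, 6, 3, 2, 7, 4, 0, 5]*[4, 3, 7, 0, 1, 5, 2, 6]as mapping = [0→3, 1→2, 2→0, 3→7, 4→6, 5→1, 6→4, 7→5]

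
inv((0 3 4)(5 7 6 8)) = (0 4 3)(5 8 6 7)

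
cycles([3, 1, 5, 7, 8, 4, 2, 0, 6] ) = (0 3 7)(2 5 4 8 6)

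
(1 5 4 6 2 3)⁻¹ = (1 3 2 6 4 5)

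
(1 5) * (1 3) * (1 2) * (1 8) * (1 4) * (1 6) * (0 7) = (0 7) (1 5 3 2 8 4 6) 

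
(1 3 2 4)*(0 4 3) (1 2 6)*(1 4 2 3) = (0 2 1) (3 6 4) 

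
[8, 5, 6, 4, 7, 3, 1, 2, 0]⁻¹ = [8, 6, 7, 5, 3, 1, 2, 4, 0]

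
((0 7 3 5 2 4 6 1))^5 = (0 4 3 1 2 7 6 5)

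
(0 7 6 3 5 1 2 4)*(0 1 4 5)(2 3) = (0 7 6 2 5 4 1 3)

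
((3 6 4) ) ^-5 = (3 6 4) 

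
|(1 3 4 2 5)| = 5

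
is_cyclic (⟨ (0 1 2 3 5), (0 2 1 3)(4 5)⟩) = no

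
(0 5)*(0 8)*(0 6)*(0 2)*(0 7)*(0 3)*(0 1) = (0 5 8 6 2 7 3 1)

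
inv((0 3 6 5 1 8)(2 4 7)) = (0 8 1 5 6 3)(2 7 4)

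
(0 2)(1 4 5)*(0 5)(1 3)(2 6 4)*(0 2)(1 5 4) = (0 6 1)(2 4)(3 5)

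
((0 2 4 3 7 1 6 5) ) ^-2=(0 6 7 4) (1 3 2 5) 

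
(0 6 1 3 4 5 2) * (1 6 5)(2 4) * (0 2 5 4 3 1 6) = (0 4 6)(3 5)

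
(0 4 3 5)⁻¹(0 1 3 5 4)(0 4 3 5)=(0 3 4 1 5)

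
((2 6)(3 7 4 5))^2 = (3 4)(5 7)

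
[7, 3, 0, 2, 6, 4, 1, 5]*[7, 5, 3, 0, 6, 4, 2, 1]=[1, 0, 7, 3, 2, 6, 5, 4]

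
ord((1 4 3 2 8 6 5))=7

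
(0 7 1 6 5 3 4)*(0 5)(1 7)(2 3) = (0 1 6)(2 3 4 5)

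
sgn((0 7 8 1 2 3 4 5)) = -1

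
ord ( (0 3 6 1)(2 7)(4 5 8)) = 12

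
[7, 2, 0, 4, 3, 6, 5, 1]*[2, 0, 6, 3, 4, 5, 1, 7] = [7, 6, 2, 4, 3, 1, 5, 0]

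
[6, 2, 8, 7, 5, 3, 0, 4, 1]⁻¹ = [6, 8, 1, 5, 7, 4, 0, 3, 2]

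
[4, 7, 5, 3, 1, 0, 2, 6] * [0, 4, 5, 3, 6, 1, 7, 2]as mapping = [0→6, 1→2, 2→1, 3→3, 4→4, 5→0, 6→5, 7→7]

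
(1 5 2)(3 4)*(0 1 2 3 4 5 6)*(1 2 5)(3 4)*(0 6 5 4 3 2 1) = (0 1 5 3)(2 4)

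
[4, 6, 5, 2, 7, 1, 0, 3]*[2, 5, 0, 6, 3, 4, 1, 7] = [3, 1, 4, 0, 7, 5, 2, 6]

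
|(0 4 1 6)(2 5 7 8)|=4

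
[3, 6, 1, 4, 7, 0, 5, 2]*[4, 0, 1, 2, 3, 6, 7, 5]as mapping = [0→2, 1→7, 2→0, 3→3, 4→5, 5→4, 6→6, 7→1]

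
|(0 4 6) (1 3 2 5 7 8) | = 6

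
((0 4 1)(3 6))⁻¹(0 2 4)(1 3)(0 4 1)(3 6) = (0 6)(1 4 2)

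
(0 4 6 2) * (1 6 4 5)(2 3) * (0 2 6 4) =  (0 5 1 4)(3 6)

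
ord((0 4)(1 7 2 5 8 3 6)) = 14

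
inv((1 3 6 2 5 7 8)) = (1 8 7 5 2 6 3)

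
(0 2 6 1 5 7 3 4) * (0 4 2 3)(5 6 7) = (0 3 2 7)(1 6)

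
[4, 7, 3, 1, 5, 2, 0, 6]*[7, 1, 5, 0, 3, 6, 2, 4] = [3, 4, 0, 1, 6, 5, 7, 2]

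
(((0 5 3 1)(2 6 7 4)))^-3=(0 5 3 1)(2 6 7 4)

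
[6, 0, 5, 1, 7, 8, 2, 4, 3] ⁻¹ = [1, 3, 6, 8, 7, 2, 0, 4, 5] 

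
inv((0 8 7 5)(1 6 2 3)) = (0 5 7 8)(1 3 2 6)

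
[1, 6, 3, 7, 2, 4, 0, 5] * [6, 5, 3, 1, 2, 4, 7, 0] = [5, 7, 1, 0, 3, 2, 6, 4]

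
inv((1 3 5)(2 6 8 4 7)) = (1 5 3)(2 7 4 8 6)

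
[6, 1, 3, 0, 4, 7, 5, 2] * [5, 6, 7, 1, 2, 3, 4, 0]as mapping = [0→4, 1→6, 2→1, 3→5, 4→2, 5→0, 6→3, 7→7]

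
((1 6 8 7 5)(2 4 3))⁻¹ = (1 5 7 8 6)(2 3 4)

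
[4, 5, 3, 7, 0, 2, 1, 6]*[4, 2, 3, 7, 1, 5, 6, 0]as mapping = [0→1, 1→5, 2→7, 3→0, 4→4, 5→3, 6→2, 7→6]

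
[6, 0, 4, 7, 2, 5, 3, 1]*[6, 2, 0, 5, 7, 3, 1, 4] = [1, 6, 7, 4, 0, 3, 5, 2]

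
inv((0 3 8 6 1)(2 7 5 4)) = (0 1 6 8 3)(2 4 5 7)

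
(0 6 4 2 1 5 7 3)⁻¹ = (0 3 7 5 1 2 4 6)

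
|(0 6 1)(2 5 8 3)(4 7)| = 12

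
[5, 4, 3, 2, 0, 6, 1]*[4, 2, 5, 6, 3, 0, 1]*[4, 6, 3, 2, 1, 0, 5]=[4, 2, 5, 0, 1, 6, 3] 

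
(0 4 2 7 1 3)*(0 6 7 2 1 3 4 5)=(0 5)(1 4)(3 6 7)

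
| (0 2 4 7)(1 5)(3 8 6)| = 12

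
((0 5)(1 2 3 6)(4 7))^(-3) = (0 5)(1 2 3 6)(4 7)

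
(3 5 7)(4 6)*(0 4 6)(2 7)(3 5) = (0 4)(2 7 5)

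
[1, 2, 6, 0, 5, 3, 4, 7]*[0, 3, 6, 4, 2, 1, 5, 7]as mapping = [0→3, 1→6, 2→5, 3→0, 4→1, 5→4, 6→2, 7→7]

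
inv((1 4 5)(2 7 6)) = (1 5 4)(2 6 7)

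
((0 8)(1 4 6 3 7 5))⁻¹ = (0 8)(1 5 7 3 6 4)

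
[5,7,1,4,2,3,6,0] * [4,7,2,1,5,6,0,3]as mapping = [0→6,1→3,2→7,3→5,4→2,5→1,6→0,7→4]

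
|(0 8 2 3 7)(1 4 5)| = 15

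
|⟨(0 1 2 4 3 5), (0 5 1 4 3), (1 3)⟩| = 720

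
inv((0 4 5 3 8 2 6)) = (0 6 2 8 3 5 4)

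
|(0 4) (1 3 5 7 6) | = 10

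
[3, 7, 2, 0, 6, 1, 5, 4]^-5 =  [3, 1, 2, 0, 4, 5, 6, 7]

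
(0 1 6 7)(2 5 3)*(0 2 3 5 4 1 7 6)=(0 7 2 4 1)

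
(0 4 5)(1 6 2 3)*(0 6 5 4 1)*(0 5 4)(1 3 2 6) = (0 3 5 1 4)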